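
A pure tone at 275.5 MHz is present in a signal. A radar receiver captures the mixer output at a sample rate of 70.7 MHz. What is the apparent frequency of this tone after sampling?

275.5 MHz mod fs = 63.4 MHz.
63.4 MHz > fs/2 = 35.35 MHz, folds to fs − 63.4 MHz = 7.3 MHz.

7.3 MHz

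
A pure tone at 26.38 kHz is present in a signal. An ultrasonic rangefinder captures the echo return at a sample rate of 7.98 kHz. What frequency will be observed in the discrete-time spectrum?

2.44 kHz

26.38 kHz mod fs = 2.44 kHz.
2.44 kHz ≤ fs/2 = 3.99 kHz, appears at 2.44 kHz.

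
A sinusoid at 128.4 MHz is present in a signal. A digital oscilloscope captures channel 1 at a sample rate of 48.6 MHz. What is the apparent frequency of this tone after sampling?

17.4 MHz

128.4 MHz mod fs = 31.2 MHz.
31.2 MHz > fs/2 = 24.3 MHz, folds to fs − 31.2 MHz = 17.4 MHz.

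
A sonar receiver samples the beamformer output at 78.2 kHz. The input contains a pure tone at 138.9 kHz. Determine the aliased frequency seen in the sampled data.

138.9 kHz mod fs = 60.7 kHz.
60.7 kHz > fs/2 = 39.1 kHz, folds to fs − 60.7 kHz = 17.5 kHz.

17.5 kHz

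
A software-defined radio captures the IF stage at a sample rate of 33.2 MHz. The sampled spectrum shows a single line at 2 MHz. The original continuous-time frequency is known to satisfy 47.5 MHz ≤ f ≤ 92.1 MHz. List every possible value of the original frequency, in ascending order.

Frequencies that alias to 2 MHz are k·fs ± 2 MHz for integer k ≥ 0.
k=0: 2 MHz.
k=1: 31.2 MHz, 35.2 MHz.
k=2: 64.4 MHz, 68.4 MHz.
k=3: 97.6 MHz, 101.6 MHz.
Within [47.5 MHz, 92.1 MHz]: 64.4 MHz, 68.4 MHz.

64.4 MHz, 68.4 MHz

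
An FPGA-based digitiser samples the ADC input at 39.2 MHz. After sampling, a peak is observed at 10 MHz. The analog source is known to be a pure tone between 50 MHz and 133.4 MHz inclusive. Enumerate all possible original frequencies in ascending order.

68.4 MHz, 88.4 MHz, 107.6 MHz, 127.6 MHz

Frequencies that alias to 10 MHz are k·fs ± 10 MHz for integer k ≥ 0.
k=0: 10 MHz.
k=1: 29.2 MHz, 49.2 MHz.
k=2: 68.4 MHz, 88.4 MHz.
k=3: 107.6 MHz, 127.6 MHz.
k=4: 146.8 MHz, 166.8 MHz.
Within [50 MHz, 133.4 MHz]: 68.4 MHz, 88.4 MHz, 107.6 MHz, 127.6 MHz.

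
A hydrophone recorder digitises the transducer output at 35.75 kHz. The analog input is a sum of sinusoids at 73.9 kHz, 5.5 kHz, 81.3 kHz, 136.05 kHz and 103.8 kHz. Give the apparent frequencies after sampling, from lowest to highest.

fs/2 = 17.875 kHz.
73.9 kHz mod fs = 2.4 kHz.
2.4 kHz ≤ fs/2 = 17.875 kHz, appears at 2.4 kHz.
5.5 kHz ≤ fs/2 = 17.875 kHz, passes unchanged.
81.3 kHz mod fs = 9.8 kHz.
9.8 kHz ≤ fs/2 = 17.875 kHz, appears at 9.8 kHz.
136.05 kHz mod fs = 28.8 kHz.
28.8 kHz > fs/2 = 17.875 kHz, folds to fs − 28.8 kHz = 6.95 kHz.
103.8 kHz mod fs = 32.3 kHz.
32.3 kHz > fs/2 = 17.875 kHz, folds to fs − 32.3 kHz = 3.45 kHz.
Distinct values: {2.4 kHz, 3.45 kHz, 5.5 kHz, 6.95 kHz, 9.8 kHz}.

2.4 kHz, 3.45 kHz, 5.5 kHz, 6.95 kHz, 9.8 kHz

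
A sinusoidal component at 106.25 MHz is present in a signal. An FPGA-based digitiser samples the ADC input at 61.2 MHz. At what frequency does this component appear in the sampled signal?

16.15 MHz

106.25 MHz mod fs = 45.05 MHz.
45.05 MHz > fs/2 = 30.6 MHz, folds to fs − 45.05 MHz = 16.15 MHz.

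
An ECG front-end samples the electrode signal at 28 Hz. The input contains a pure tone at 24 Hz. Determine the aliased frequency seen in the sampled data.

4 Hz

24 Hz > fs/2 = 14 Hz, folds to fs − 24 Hz = 4 Hz.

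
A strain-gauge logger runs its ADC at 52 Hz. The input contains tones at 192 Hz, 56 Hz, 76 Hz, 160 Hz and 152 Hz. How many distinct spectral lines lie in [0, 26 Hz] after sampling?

fs/2 = 26 Hz.
192 Hz mod fs = 36 Hz.
36 Hz > fs/2 = 26 Hz, folds to fs − 36 Hz = 16 Hz.
56 Hz mod fs = 4 Hz.
4 Hz ≤ fs/2 = 26 Hz, appears at 4 Hz.
76 Hz mod fs = 24 Hz.
24 Hz ≤ fs/2 = 26 Hz, appears at 24 Hz.
160 Hz mod fs = 4 Hz.
4 Hz ≤ fs/2 = 26 Hz, appears at 4 Hz.
152 Hz mod fs = 48 Hz.
48 Hz > fs/2 = 26 Hz, folds to fs − 48 Hz = 4 Hz.
Distinct values: {4 Hz, 16 Hz, 24 Hz} → 3.

3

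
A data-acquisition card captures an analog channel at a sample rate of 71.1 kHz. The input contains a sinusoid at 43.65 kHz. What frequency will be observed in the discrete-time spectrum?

43.65 kHz > fs/2 = 35.55 kHz, folds to fs − 43.65 kHz = 27.45 kHz.

27.45 kHz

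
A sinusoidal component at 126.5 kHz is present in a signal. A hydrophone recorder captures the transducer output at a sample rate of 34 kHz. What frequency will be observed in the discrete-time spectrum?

126.5 kHz mod fs = 24.5 kHz.
24.5 kHz > fs/2 = 17 kHz, folds to fs − 24.5 kHz = 9.5 kHz.

9.5 kHz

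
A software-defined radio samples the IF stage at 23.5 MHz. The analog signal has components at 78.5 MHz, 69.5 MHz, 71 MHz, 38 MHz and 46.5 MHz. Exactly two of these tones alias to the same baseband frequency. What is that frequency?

fs/2 = 11.75 MHz.
78.5 MHz mod fs = 8 MHz.
8 MHz ≤ fs/2 = 11.75 MHz, appears at 8 MHz.
69.5 MHz mod fs = 22.5 MHz.
22.5 MHz > fs/2 = 11.75 MHz, folds to fs − 22.5 MHz = 1 MHz.
71 MHz mod fs = 0.5 MHz.
0.5 MHz ≤ fs/2 = 11.75 MHz, appears at 0.5 MHz.
38 MHz mod fs = 14.5 MHz.
14.5 MHz > fs/2 = 11.75 MHz, folds to fs − 14.5 MHz = 9 MHz.
46.5 MHz mod fs = 23 MHz.
23 MHz > fs/2 = 11.75 MHz, folds to fs − 23 MHz = 0.5 MHz.
46.5 MHz and 71 MHz both map to 0.5 MHz.

0.5 MHz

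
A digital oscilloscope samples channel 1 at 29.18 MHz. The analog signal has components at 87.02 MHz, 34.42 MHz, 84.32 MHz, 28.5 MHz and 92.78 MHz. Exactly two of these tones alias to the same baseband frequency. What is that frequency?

fs/2 = 14.59 MHz.
87.02 MHz mod fs = 28.66 MHz.
28.66 MHz > fs/2 = 14.59 MHz, folds to fs − 28.66 MHz = 0.52 MHz.
34.42 MHz mod fs = 5.24 MHz.
5.24 MHz ≤ fs/2 = 14.59 MHz, appears at 5.24 MHz.
84.32 MHz mod fs = 25.96 MHz.
25.96 MHz > fs/2 = 14.59 MHz, folds to fs − 25.96 MHz = 3.22 MHz.
28.5 MHz > fs/2 = 14.59 MHz, folds to fs − 28.5 MHz = 0.68 MHz.
92.78 MHz mod fs = 5.24 MHz.
5.24 MHz ≤ fs/2 = 14.59 MHz, appears at 5.24 MHz.
34.42 MHz and 92.78 MHz both map to 5.24 MHz.

5.24 MHz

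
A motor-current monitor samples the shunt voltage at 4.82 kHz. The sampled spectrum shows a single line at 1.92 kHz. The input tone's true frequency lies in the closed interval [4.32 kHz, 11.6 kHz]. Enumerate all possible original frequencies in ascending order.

Frequencies that alias to 1.92 kHz are k·fs ± 1.92 kHz for integer k ≥ 0.
k=0: 1.92 kHz.
k=1: 2.9 kHz, 6.74 kHz.
k=2: 7.72 kHz, 11.56 kHz.
k=3: 12.54 kHz, 16.38 kHz.
Within [4.32 kHz, 11.6 kHz]: 6.74 kHz, 7.72 kHz, 11.56 kHz.

6.74 kHz, 7.72 kHz, 11.56 kHz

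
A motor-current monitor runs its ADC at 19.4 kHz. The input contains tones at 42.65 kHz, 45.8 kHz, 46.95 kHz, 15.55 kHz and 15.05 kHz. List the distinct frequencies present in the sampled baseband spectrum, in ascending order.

fs/2 = 9.7 kHz.
42.65 kHz mod fs = 3.85 kHz.
3.85 kHz ≤ fs/2 = 9.7 kHz, appears at 3.85 kHz.
45.8 kHz mod fs = 7 kHz.
7 kHz ≤ fs/2 = 9.7 kHz, appears at 7 kHz.
46.95 kHz mod fs = 8.15 kHz.
8.15 kHz ≤ fs/2 = 9.7 kHz, appears at 8.15 kHz.
15.55 kHz > fs/2 = 9.7 kHz, folds to fs − 15.55 kHz = 3.85 kHz.
15.05 kHz > fs/2 = 9.7 kHz, folds to fs − 15.05 kHz = 4.35 kHz.
Distinct values: {3.85 kHz, 4.35 kHz, 7 kHz, 8.15 kHz}.

3.85 kHz, 4.35 kHz, 7 kHz, 8.15 kHz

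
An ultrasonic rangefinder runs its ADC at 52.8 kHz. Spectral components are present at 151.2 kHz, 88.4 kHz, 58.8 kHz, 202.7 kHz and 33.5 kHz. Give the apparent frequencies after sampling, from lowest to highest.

6 kHz, 7.2 kHz, 8.5 kHz, 17.2 kHz, 19.3 kHz

fs/2 = 26.4 kHz.
151.2 kHz mod fs = 45.6 kHz.
45.6 kHz > fs/2 = 26.4 kHz, folds to fs − 45.6 kHz = 7.2 kHz.
88.4 kHz mod fs = 35.6 kHz.
35.6 kHz > fs/2 = 26.4 kHz, folds to fs − 35.6 kHz = 17.2 kHz.
58.8 kHz mod fs = 6 kHz.
6 kHz ≤ fs/2 = 26.4 kHz, appears at 6 kHz.
202.7 kHz mod fs = 44.3 kHz.
44.3 kHz > fs/2 = 26.4 kHz, folds to fs − 44.3 kHz = 8.5 kHz.
33.5 kHz > fs/2 = 26.4 kHz, folds to fs − 33.5 kHz = 19.3 kHz.
Distinct values: {6 kHz, 7.2 kHz, 8.5 kHz, 17.2 kHz, 19.3 kHz}.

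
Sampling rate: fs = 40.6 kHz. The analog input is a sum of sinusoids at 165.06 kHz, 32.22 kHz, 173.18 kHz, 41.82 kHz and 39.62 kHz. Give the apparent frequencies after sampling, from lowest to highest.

fs/2 = 20.3 kHz.
165.06 kHz mod fs = 2.66 kHz.
2.66 kHz ≤ fs/2 = 20.3 kHz, appears at 2.66 kHz.
32.22 kHz > fs/2 = 20.3 kHz, folds to fs − 32.22 kHz = 8.38 kHz.
173.18 kHz mod fs = 10.78 kHz.
10.78 kHz ≤ fs/2 = 20.3 kHz, appears at 10.78 kHz.
41.82 kHz mod fs = 1.22 kHz.
1.22 kHz ≤ fs/2 = 20.3 kHz, appears at 1.22 kHz.
39.62 kHz > fs/2 = 20.3 kHz, folds to fs − 39.62 kHz = 0.98 kHz.
Distinct values: {0.98 kHz, 1.22 kHz, 2.66 kHz, 8.38 kHz, 10.78 kHz}.

0.98 kHz, 1.22 kHz, 2.66 kHz, 8.38 kHz, 10.78 kHz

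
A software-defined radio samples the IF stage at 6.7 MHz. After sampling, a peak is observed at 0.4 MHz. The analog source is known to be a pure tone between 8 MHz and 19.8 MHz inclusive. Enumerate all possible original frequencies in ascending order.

13 MHz, 13.8 MHz, 19.7 MHz

Frequencies that alias to 0.4 MHz are k·fs ± 0.4 MHz for integer k ≥ 0.
k=0: 0.4 MHz.
k=1: 6.3 MHz, 7.1 MHz.
k=2: 13 MHz, 13.8 MHz.
k=3: 19.7 MHz, 20.5 MHz.
k=4: 26.4 MHz, 27.2 MHz.
Within [8 MHz, 19.8 MHz]: 13 MHz, 13.8 MHz, 19.7 MHz.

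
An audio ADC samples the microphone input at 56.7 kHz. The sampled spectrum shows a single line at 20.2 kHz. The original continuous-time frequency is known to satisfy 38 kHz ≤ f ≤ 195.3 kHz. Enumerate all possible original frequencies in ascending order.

Frequencies that alias to 20.2 kHz are k·fs ± 20.2 kHz for integer k ≥ 0.
k=0: 20.2 kHz.
k=1: 36.5 kHz, 76.9 kHz.
k=2: 93.2 kHz, 133.6 kHz.
k=3: 149.9 kHz, 190.3 kHz.
k=4: 206.6 kHz, 247 kHz.
Within [38 kHz, 195.3 kHz]: 76.9 kHz, 93.2 kHz, 133.6 kHz, 149.9 kHz, 190.3 kHz.

76.9 kHz, 93.2 kHz, 133.6 kHz, 149.9 kHz, 190.3 kHz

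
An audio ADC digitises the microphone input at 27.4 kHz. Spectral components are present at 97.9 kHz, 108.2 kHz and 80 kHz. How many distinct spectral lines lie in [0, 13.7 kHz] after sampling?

fs/2 = 13.7 kHz.
97.9 kHz mod fs = 15.7 kHz.
15.7 kHz > fs/2 = 13.7 kHz, folds to fs − 15.7 kHz = 11.7 kHz.
108.2 kHz mod fs = 26 kHz.
26 kHz > fs/2 = 13.7 kHz, folds to fs − 26 kHz = 1.4 kHz.
80 kHz mod fs = 25.2 kHz.
25.2 kHz > fs/2 = 13.7 kHz, folds to fs − 25.2 kHz = 2.2 kHz.
Distinct values: {1.4 kHz, 2.2 kHz, 11.7 kHz} → 3.

3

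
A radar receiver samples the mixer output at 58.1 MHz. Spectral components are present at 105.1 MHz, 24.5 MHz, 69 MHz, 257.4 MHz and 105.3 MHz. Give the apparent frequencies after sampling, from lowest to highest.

fs/2 = 29.05 MHz.
105.1 MHz mod fs = 47 MHz.
47 MHz > fs/2 = 29.05 MHz, folds to fs − 47 MHz = 11.1 MHz.
24.5 MHz ≤ fs/2 = 29.05 MHz, passes unchanged.
69 MHz mod fs = 10.9 MHz.
10.9 MHz ≤ fs/2 = 29.05 MHz, appears at 10.9 MHz.
257.4 MHz mod fs = 25 MHz.
25 MHz ≤ fs/2 = 29.05 MHz, appears at 25 MHz.
105.3 MHz mod fs = 47.2 MHz.
47.2 MHz > fs/2 = 29.05 MHz, folds to fs − 47.2 MHz = 10.9 MHz.
Distinct values: {10.9 MHz, 11.1 MHz, 24.5 MHz, 25 MHz}.

10.9 MHz, 11.1 MHz, 24.5 MHz, 25 MHz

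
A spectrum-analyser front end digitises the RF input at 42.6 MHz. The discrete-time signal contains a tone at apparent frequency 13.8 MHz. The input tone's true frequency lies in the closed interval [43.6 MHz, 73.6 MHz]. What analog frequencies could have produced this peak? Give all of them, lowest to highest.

56.4 MHz, 71.4 MHz

Frequencies that alias to 13.8 MHz are k·fs ± 13.8 MHz for integer k ≥ 0.
k=0: 13.8 MHz.
k=1: 28.8 MHz, 56.4 MHz.
k=2: 71.4 MHz, 99 MHz.
k=3: 114 MHz, 141.6 MHz.
Within [43.6 MHz, 73.6 MHz]: 56.4 MHz, 71.4 MHz.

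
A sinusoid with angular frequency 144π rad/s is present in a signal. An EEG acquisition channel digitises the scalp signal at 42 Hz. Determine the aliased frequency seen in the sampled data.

12 Hz

ω = 144π rad/s → f = ω/(2π) = 72 Hz.
72 Hz mod fs = 30 Hz.
30 Hz > fs/2 = 21 Hz, folds to fs − 30 Hz = 12 Hz.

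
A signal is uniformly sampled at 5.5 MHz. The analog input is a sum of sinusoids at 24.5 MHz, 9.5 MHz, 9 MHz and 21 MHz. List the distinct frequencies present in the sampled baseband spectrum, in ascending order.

fs/2 = 2.75 MHz.
24.5 MHz mod fs = 2.5 MHz.
2.5 MHz ≤ fs/2 = 2.75 MHz, appears at 2.5 MHz.
9.5 MHz mod fs = 4 MHz.
4 MHz > fs/2 = 2.75 MHz, folds to fs − 4 MHz = 1.5 MHz.
9 MHz mod fs = 3.5 MHz.
3.5 MHz > fs/2 = 2.75 MHz, folds to fs − 3.5 MHz = 2 MHz.
21 MHz mod fs = 4.5 MHz.
4.5 MHz > fs/2 = 2.75 MHz, folds to fs − 4.5 MHz = 1 MHz.
Distinct values: {1 MHz, 1.5 MHz, 2 MHz, 2.5 MHz}.

1 MHz, 1.5 MHz, 2 MHz, 2.5 MHz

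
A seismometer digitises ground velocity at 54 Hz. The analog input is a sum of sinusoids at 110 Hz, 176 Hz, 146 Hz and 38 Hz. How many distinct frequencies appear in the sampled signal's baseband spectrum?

fs/2 = 27 Hz.
110 Hz mod fs = 2 Hz.
2 Hz ≤ fs/2 = 27 Hz, appears at 2 Hz.
176 Hz mod fs = 14 Hz.
14 Hz ≤ fs/2 = 27 Hz, appears at 14 Hz.
146 Hz mod fs = 38 Hz.
38 Hz > fs/2 = 27 Hz, folds to fs − 38 Hz = 16 Hz.
38 Hz > fs/2 = 27 Hz, folds to fs − 38 Hz = 16 Hz.
Distinct values: {2 Hz, 14 Hz, 16 Hz} → 3.

3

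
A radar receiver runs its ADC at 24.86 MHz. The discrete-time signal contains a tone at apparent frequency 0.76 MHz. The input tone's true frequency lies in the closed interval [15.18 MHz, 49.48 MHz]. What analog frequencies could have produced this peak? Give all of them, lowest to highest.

24.1 MHz, 25.62 MHz, 48.96 MHz

Frequencies that alias to 0.76 MHz are k·fs ± 0.76 MHz for integer k ≥ 0.
k=0: 0.76 MHz.
k=1: 24.1 MHz, 25.62 MHz.
k=2: 48.96 MHz, 50.48 MHz.
k=3: 73.82 MHz, 75.34 MHz.
Within [15.18 MHz, 49.48 MHz]: 24.1 MHz, 25.62 MHz, 48.96 MHz.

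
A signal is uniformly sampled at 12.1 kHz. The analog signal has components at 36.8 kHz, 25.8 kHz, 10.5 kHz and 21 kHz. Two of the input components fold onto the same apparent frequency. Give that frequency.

1.6 kHz

fs/2 = 6.05 kHz.
36.8 kHz mod fs = 0.5 kHz.
0.5 kHz ≤ fs/2 = 6.05 kHz, appears at 0.5 kHz.
25.8 kHz mod fs = 1.6 kHz.
1.6 kHz ≤ fs/2 = 6.05 kHz, appears at 1.6 kHz.
10.5 kHz > fs/2 = 6.05 kHz, folds to fs − 10.5 kHz = 1.6 kHz.
21 kHz mod fs = 8.9 kHz.
8.9 kHz > fs/2 = 6.05 kHz, folds to fs − 8.9 kHz = 3.2 kHz.
10.5 kHz and 25.8 kHz both map to 1.6 kHz.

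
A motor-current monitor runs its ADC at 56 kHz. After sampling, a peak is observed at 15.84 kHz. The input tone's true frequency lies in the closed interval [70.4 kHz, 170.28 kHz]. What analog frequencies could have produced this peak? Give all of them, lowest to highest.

71.84 kHz, 96.16 kHz, 127.84 kHz, 152.16 kHz

Frequencies that alias to 15.84 kHz are k·fs ± 15.84 kHz for integer k ≥ 0.
k=0: 15.84 kHz.
k=1: 40.16 kHz, 71.84 kHz.
k=2: 96.16 kHz, 127.84 kHz.
k=3: 152.16 kHz, 183.84 kHz.
k=4: 208.16 kHz, 239.84 kHz.
Within [70.4 kHz, 170.28 kHz]: 71.84 kHz, 96.16 kHz, 127.84 kHz, 152.16 kHz.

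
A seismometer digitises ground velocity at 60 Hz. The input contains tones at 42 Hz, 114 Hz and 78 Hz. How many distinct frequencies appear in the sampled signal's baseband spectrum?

2

fs/2 = 30 Hz.
42 Hz > fs/2 = 30 Hz, folds to fs − 42 Hz = 18 Hz.
114 Hz mod fs = 54 Hz.
54 Hz > fs/2 = 30 Hz, folds to fs − 54 Hz = 6 Hz.
78 Hz mod fs = 18 Hz.
18 Hz ≤ fs/2 = 30 Hz, appears at 18 Hz.
Distinct values: {6 Hz, 18 Hz} → 2.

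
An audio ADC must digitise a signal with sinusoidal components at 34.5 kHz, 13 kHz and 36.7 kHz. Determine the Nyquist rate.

73.4 kHz

Highest-frequency component: 36.7 kHz.
Nyquist rate = 2 × 36.7 kHz = 73.4 kHz.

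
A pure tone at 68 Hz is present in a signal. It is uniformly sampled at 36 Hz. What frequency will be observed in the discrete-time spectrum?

4 Hz

68 Hz mod fs = 32 Hz.
32 Hz > fs/2 = 18 Hz, folds to fs − 32 Hz = 4 Hz.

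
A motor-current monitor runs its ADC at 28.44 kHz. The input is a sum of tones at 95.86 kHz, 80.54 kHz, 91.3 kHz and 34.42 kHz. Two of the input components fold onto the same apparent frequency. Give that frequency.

fs/2 = 14.22 kHz.
95.86 kHz mod fs = 10.54 kHz.
10.54 kHz ≤ fs/2 = 14.22 kHz, appears at 10.54 kHz.
80.54 kHz mod fs = 23.66 kHz.
23.66 kHz > fs/2 = 14.22 kHz, folds to fs − 23.66 kHz = 4.78 kHz.
91.3 kHz mod fs = 5.98 kHz.
5.98 kHz ≤ fs/2 = 14.22 kHz, appears at 5.98 kHz.
34.42 kHz mod fs = 5.98 kHz.
5.98 kHz ≤ fs/2 = 14.22 kHz, appears at 5.98 kHz.
34.42 kHz and 91.3 kHz both map to 5.98 kHz.

5.98 kHz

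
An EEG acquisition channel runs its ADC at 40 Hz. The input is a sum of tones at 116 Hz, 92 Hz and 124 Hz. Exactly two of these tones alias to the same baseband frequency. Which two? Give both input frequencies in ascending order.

116 Hz, 124 Hz

fs/2 = 20 Hz.
116 Hz mod fs = 36 Hz.
36 Hz > fs/2 = 20 Hz, folds to fs − 36 Hz = 4 Hz.
92 Hz mod fs = 12 Hz.
12 Hz ≤ fs/2 = 20 Hz, appears at 12 Hz.
124 Hz mod fs = 4 Hz.
4 Hz ≤ fs/2 = 20 Hz, appears at 4 Hz.
116 Hz and 124 Hz both map to 4 Hz.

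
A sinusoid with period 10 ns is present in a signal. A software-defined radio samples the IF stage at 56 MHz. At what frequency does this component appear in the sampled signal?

T = 10 ns → f = 1/T = 100 MHz.
100 MHz mod fs = 44 MHz.
44 MHz > fs/2 = 28 MHz, folds to fs − 44 MHz = 12 MHz.

12 MHz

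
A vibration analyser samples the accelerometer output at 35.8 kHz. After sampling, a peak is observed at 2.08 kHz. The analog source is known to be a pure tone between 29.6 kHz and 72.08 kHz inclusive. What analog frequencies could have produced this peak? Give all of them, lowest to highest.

33.72 kHz, 37.88 kHz, 69.52 kHz

Frequencies that alias to 2.08 kHz are k·fs ± 2.08 kHz for integer k ≥ 0.
k=0: 2.08 kHz.
k=1: 33.72 kHz, 37.88 kHz.
k=2: 69.52 kHz, 73.68 kHz.
k=3: 105.32 kHz, 109.48 kHz.
Within [29.6 kHz, 72.08 kHz]: 33.72 kHz, 37.88 kHz, 69.52 kHz.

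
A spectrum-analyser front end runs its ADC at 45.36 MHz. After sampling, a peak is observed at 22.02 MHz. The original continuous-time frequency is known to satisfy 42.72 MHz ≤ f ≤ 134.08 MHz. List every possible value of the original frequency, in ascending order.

Frequencies that alias to 22.02 MHz are k·fs ± 22.02 MHz for integer k ≥ 0.
k=0: 22.02 MHz.
k=1: 23.34 MHz, 67.38 MHz.
k=2: 68.7 MHz, 112.74 MHz.
k=3: 114.06 MHz, 158.1 MHz.
k=4: 159.42 MHz, 203.46 MHz.
Within [42.72 MHz, 134.08 MHz]: 67.38 MHz, 68.7 MHz, 112.74 MHz, 114.06 MHz.

67.38 MHz, 68.7 MHz, 112.74 MHz, 114.06 MHz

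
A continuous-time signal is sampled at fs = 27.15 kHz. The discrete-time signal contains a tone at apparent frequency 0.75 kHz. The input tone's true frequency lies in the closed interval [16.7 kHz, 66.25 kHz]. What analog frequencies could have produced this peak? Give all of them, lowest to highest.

Frequencies that alias to 0.75 kHz are k·fs ± 0.75 kHz for integer k ≥ 0.
k=0: 0.75 kHz.
k=1: 26.4 kHz, 27.9 kHz.
k=2: 53.55 kHz, 55.05 kHz.
k=3: 80.7 kHz, 82.2 kHz.
Within [16.7 kHz, 66.25 kHz]: 26.4 kHz, 27.9 kHz, 53.55 kHz, 55.05 kHz.

26.4 kHz, 27.9 kHz, 53.55 kHz, 55.05 kHz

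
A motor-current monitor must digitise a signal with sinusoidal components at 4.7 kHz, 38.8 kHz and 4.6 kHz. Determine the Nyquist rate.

77.6 kHz

Highest-frequency component: 38.8 kHz.
Nyquist rate = 2 × 38.8 kHz = 77.6 kHz.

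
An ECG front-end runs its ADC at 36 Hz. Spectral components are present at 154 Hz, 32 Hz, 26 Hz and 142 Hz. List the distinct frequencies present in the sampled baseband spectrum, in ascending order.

fs/2 = 18 Hz.
154 Hz mod fs = 10 Hz.
10 Hz ≤ fs/2 = 18 Hz, appears at 10 Hz.
32 Hz > fs/2 = 18 Hz, folds to fs − 32 Hz = 4 Hz.
26 Hz > fs/2 = 18 Hz, folds to fs − 26 Hz = 10 Hz.
142 Hz mod fs = 34 Hz.
34 Hz > fs/2 = 18 Hz, folds to fs − 34 Hz = 2 Hz.
Distinct values: {2 Hz, 4 Hz, 10 Hz}.

2 Hz, 4 Hz, 10 Hz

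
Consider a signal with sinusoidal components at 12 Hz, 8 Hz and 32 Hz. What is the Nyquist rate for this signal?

64 Hz

Highest-frequency component: 32 Hz.
Nyquist rate = 2 × 32 Hz = 64 Hz.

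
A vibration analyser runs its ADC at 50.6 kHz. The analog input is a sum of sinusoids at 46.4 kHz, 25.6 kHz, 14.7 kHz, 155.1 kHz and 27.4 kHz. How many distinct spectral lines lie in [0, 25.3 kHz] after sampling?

5

fs/2 = 25.3 kHz.
46.4 kHz > fs/2 = 25.3 kHz, folds to fs − 46.4 kHz = 4.2 kHz.
25.6 kHz > fs/2 = 25.3 kHz, folds to fs − 25.6 kHz = 25 kHz.
14.7 kHz ≤ fs/2 = 25.3 kHz, passes unchanged.
155.1 kHz mod fs = 3.3 kHz.
3.3 kHz ≤ fs/2 = 25.3 kHz, appears at 3.3 kHz.
27.4 kHz > fs/2 = 25.3 kHz, folds to fs − 27.4 kHz = 23.2 kHz.
Distinct values: {3.3 kHz, 4.2 kHz, 14.7 kHz, 23.2 kHz, 25 kHz} → 5.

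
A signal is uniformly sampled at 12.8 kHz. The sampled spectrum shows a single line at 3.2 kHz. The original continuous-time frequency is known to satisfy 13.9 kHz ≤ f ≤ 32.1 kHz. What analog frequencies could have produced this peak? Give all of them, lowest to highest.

16 kHz, 22.4 kHz, 28.8 kHz

Frequencies that alias to 3.2 kHz are k·fs ± 3.2 kHz for integer k ≥ 0.
k=0: 3.2 kHz.
k=1: 9.6 kHz, 16 kHz.
k=2: 22.4 kHz, 28.8 kHz.
k=3: 35.2 kHz, 41.6 kHz.
Within [13.9 kHz, 32.1 kHz]: 16 kHz, 22.4 kHz, 28.8 kHz.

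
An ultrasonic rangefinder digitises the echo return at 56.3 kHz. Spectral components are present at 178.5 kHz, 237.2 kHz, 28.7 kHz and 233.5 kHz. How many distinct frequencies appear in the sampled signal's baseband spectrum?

4

fs/2 = 28.15 kHz.
178.5 kHz mod fs = 9.6 kHz.
9.6 kHz ≤ fs/2 = 28.15 kHz, appears at 9.6 kHz.
237.2 kHz mod fs = 12 kHz.
12 kHz ≤ fs/2 = 28.15 kHz, appears at 12 kHz.
28.7 kHz > fs/2 = 28.15 kHz, folds to fs − 28.7 kHz = 27.6 kHz.
233.5 kHz mod fs = 8.3 kHz.
8.3 kHz ≤ fs/2 = 28.15 kHz, appears at 8.3 kHz.
Distinct values: {8.3 kHz, 9.6 kHz, 12 kHz, 27.6 kHz} → 4.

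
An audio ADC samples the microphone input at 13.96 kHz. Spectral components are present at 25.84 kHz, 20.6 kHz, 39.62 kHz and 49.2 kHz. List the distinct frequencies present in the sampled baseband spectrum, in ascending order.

2.08 kHz, 2.26 kHz, 6.64 kHz

fs/2 = 6.98 kHz.
25.84 kHz mod fs = 11.88 kHz.
11.88 kHz > fs/2 = 6.98 kHz, folds to fs − 11.88 kHz = 2.08 kHz.
20.6 kHz mod fs = 6.64 kHz.
6.64 kHz ≤ fs/2 = 6.98 kHz, appears at 6.64 kHz.
39.62 kHz mod fs = 11.7 kHz.
11.7 kHz > fs/2 = 6.98 kHz, folds to fs − 11.7 kHz = 2.26 kHz.
49.2 kHz mod fs = 7.32 kHz.
7.32 kHz > fs/2 = 6.98 kHz, folds to fs − 7.32 kHz = 6.64 kHz.
Distinct values: {2.08 kHz, 2.26 kHz, 6.64 kHz}.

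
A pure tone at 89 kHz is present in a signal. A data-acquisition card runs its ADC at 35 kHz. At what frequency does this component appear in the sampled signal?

89 kHz mod fs = 19 kHz.
19 kHz > fs/2 = 17.5 kHz, folds to fs − 19 kHz = 16 kHz.

16 kHz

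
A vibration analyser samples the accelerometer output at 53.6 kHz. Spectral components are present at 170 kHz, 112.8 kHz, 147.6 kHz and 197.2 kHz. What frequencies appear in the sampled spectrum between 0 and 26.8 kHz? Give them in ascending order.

5.6 kHz, 9.2 kHz, 13.2 kHz, 17.2 kHz

fs/2 = 26.8 kHz.
170 kHz mod fs = 9.2 kHz.
9.2 kHz ≤ fs/2 = 26.8 kHz, appears at 9.2 kHz.
112.8 kHz mod fs = 5.6 kHz.
5.6 kHz ≤ fs/2 = 26.8 kHz, appears at 5.6 kHz.
147.6 kHz mod fs = 40.4 kHz.
40.4 kHz > fs/2 = 26.8 kHz, folds to fs − 40.4 kHz = 13.2 kHz.
197.2 kHz mod fs = 36.4 kHz.
36.4 kHz > fs/2 = 26.8 kHz, folds to fs − 36.4 kHz = 17.2 kHz.
Distinct values: {5.6 kHz, 9.2 kHz, 13.2 kHz, 17.2 kHz}.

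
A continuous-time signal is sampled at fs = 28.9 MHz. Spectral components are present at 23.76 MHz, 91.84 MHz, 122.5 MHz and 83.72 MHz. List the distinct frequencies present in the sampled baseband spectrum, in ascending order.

fs/2 = 14.45 MHz.
23.76 MHz > fs/2 = 14.45 MHz, folds to fs − 23.76 MHz = 5.14 MHz.
91.84 MHz mod fs = 5.14 MHz.
5.14 MHz ≤ fs/2 = 14.45 MHz, appears at 5.14 MHz.
122.5 MHz mod fs = 6.9 MHz.
6.9 MHz ≤ fs/2 = 14.45 MHz, appears at 6.9 MHz.
83.72 MHz mod fs = 25.92 MHz.
25.92 MHz > fs/2 = 14.45 MHz, folds to fs − 25.92 MHz = 2.98 MHz.
Distinct values: {2.98 MHz, 5.14 MHz, 6.9 MHz}.

2.98 MHz, 5.14 MHz, 6.9 MHz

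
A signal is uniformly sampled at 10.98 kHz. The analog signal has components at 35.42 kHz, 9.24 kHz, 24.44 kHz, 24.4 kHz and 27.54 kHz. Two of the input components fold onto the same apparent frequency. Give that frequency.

2.48 kHz

fs/2 = 5.49 kHz.
35.42 kHz mod fs = 2.48 kHz.
2.48 kHz ≤ fs/2 = 5.49 kHz, appears at 2.48 kHz.
9.24 kHz > fs/2 = 5.49 kHz, folds to fs − 9.24 kHz = 1.74 kHz.
24.44 kHz mod fs = 2.48 kHz.
2.48 kHz ≤ fs/2 = 5.49 kHz, appears at 2.48 kHz.
24.4 kHz mod fs = 2.44 kHz.
2.44 kHz ≤ fs/2 = 5.49 kHz, appears at 2.44 kHz.
27.54 kHz mod fs = 5.58 kHz.
5.58 kHz > fs/2 = 5.49 kHz, folds to fs − 5.58 kHz = 5.4 kHz.
24.44 kHz and 35.42 kHz both map to 2.48 kHz.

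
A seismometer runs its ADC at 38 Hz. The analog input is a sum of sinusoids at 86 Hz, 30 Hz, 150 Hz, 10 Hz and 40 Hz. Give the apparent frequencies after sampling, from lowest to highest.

fs/2 = 19 Hz.
86 Hz mod fs = 10 Hz.
10 Hz ≤ fs/2 = 19 Hz, appears at 10 Hz.
30 Hz > fs/2 = 19 Hz, folds to fs − 30 Hz = 8 Hz.
150 Hz mod fs = 36 Hz.
36 Hz > fs/2 = 19 Hz, folds to fs − 36 Hz = 2 Hz.
10 Hz ≤ fs/2 = 19 Hz, passes unchanged.
40 Hz mod fs = 2 Hz.
2 Hz ≤ fs/2 = 19 Hz, appears at 2 Hz.
Distinct values: {2 Hz, 8 Hz, 10 Hz}.

2 Hz, 8 Hz, 10 Hz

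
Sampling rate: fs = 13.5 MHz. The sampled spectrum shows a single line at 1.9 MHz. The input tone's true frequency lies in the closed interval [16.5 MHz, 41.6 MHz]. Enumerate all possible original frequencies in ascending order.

Frequencies that alias to 1.9 MHz are k·fs ± 1.9 MHz for integer k ≥ 0.
k=0: 1.9 MHz.
k=1: 11.6 MHz, 15.4 MHz.
k=2: 25.1 MHz, 28.9 MHz.
k=3: 38.6 MHz, 42.4 MHz.
k=4: 52.1 MHz, 55.9 MHz.
Within [16.5 MHz, 41.6 MHz]: 25.1 MHz, 28.9 MHz, 38.6 MHz.

25.1 MHz, 28.9 MHz, 38.6 MHz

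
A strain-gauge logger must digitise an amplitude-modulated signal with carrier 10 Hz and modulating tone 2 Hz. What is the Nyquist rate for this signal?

AM sidebands sit at fc ± fm = 8 Hz and 12 Hz.
Highest-frequency component: 12 Hz.
Nyquist rate = 2 × 12 Hz = 24 Hz.

24 Hz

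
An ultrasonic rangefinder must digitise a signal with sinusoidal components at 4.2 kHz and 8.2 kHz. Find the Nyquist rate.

16.4 kHz

Highest-frequency component: 8.2 kHz.
Nyquist rate = 2 × 8.2 kHz = 16.4 kHz.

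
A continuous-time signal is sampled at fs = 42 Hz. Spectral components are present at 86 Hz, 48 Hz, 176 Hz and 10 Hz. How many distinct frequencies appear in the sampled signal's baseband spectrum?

4

fs/2 = 21 Hz.
86 Hz mod fs = 2 Hz.
2 Hz ≤ fs/2 = 21 Hz, appears at 2 Hz.
48 Hz mod fs = 6 Hz.
6 Hz ≤ fs/2 = 21 Hz, appears at 6 Hz.
176 Hz mod fs = 8 Hz.
8 Hz ≤ fs/2 = 21 Hz, appears at 8 Hz.
10 Hz ≤ fs/2 = 21 Hz, passes unchanged.
Distinct values: {2 Hz, 6 Hz, 8 Hz, 10 Hz} → 4.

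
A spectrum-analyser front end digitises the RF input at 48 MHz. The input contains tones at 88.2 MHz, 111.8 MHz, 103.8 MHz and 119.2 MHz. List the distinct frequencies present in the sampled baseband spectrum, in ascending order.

7.8 MHz, 15.8 MHz, 23.2 MHz

fs/2 = 24 MHz.
88.2 MHz mod fs = 40.2 MHz.
40.2 MHz > fs/2 = 24 MHz, folds to fs − 40.2 MHz = 7.8 MHz.
111.8 MHz mod fs = 15.8 MHz.
15.8 MHz ≤ fs/2 = 24 MHz, appears at 15.8 MHz.
103.8 MHz mod fs = 7.8 MHz.
7.8 MHz ≤ fs/2 = 24 MHz, appears at 7.8 MHz.
119.2 MHz mod fs = 23.2 MHz.
23.2 MHz ≤ fs/2 = 24 MHz, appears at 23.2 MHz.
Distinct values: {7.8 MHz, 15.8 MHz, 23.2 MHz}.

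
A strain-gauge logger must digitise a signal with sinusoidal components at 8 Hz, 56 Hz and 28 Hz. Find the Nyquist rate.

Highest-frequency component: 56 Hz.
Nyquist rate = 2 × 56 Hz = 112 Hz.

112 Hz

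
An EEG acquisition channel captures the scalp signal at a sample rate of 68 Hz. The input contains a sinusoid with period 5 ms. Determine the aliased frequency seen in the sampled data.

T = 5 ms → f = 1/T = 200 Hz.
200 Hz mod fs = 64 Hz.
64 Hz > fs/2 = 34 Hz, folds to fs − 64 Hz = 4 Hz.

4 Hz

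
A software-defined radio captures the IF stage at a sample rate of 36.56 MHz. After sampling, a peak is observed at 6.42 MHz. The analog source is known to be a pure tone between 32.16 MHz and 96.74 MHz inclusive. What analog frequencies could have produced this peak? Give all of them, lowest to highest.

Frequencies that alias to 6.42 MHz are k·fs ± 6.42 MHz for integer k ≥ 0.
k=0: 6.42 MHz.
k=1: 30.14 MHz, 42.98 MHz.
k=2: 66.7 MHz, 79.54 MHz.
k=3: 103.26 MHz, 116.1 MHz.
Within [32.16 MHz, 96.74 MHz]: 42.98 MHz, 66.7 MHz, 79.54 MHz.

42.98 MHz, 66.7 MHz, 79.54 MHz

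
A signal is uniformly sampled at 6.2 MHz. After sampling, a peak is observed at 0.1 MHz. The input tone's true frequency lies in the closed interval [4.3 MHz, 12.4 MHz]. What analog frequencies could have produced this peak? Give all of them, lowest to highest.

Frequencies that alias to 0.1 MHz are k·fs ± 0.1 MHz for integer k ≥ 0.
k=0: 0.1 MHz.
k=1: 6.1 MHz, 6.3 MHz.
k=2: 12.3 MHz, 12.5 MHz.
k=3: 18.5 MHz, 18.7 MHz.
Within [4.3 MHz, 12.4 MHz]: 6.1 MHz, 6.3 MHz, 12.3 MHz.

6.1 MHz, 6.3 MHz, 12.3 MHz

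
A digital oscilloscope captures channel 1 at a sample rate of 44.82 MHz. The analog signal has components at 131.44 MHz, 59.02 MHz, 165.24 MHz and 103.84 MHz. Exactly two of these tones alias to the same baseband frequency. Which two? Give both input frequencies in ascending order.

fs/2 = 22.41 MHz.
131.44 MHz mod fs = 41.8 MHz.
41.8 MHz > fs/2 = 22.41 MHz, folds to fs − 41.8 MHz = 3.02 MHz.
59.02 MHz mod fs = 14.2 MHz.
14.2 MHz ≤ fs/2 = 22.41 MHz, appears at 14.2 MHz.
165.24 MHz mod fs = 30.78 MHz.
30.78 MHz > fs/2 = 22.41 MHz, folds to fs − 30.78 MHz = 14.04 MHz.
103.84 MHz mod fs = 14.2 MHz.
14.2 MHz ≤ fs/2 = 22.41 MHz, appears at 14.2 MHz.
59.02 MHz and 103.84 MHz both map to 14.2 MHz.

59.02 MHz, 103.84 MHz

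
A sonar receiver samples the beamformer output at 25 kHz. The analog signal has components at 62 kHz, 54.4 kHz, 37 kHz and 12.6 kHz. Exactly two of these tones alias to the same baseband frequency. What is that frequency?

fs/2 = 12.5 kHz.
62 kHz mod fs = 12 kHz.
12 kHz ≤ fs/2 = 12.5 kHz, appears at 12 kHz.
54.4 kHz mod fs = 4.4 kHz.
4.4 kHz ≤ fs/2 = 12.5 kHz, appears at 4.4 kHz.
37 kHz mod fs = 12 kHz.
12 kHz ≤ fs/2 = 12.5 kHz, appears at 12 kHz.
12.6 kHz > fs/2 = 12.5 kHz, folds to fs − 12.6 kHz = 12.4 kHz.
37 kHz and 62 kHz both map to 12 kHz.

12 kHz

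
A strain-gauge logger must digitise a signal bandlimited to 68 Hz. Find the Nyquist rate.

136 Hz

Nyquist rate = 2 × 68 Hz = 136 Hz.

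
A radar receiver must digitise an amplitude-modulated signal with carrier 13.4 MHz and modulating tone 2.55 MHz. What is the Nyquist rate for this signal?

31.9 MHz

AM sidebands sit at fc ± fm = 10.85 MHz and 15.95 MHz.
Highest-frequency component: 15.95 MHz.
Nyquist rate = 2 × 15.95 MHz = 31.9 MHz.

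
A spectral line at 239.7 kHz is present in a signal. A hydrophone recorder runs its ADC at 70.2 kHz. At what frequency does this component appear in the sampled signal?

239.7 kHz mod fs = 29.1 kHz.
29.1 kHz ≤ fs/2 = 35.1 kHz, appears at 29.1 kHz.

29.1 kHz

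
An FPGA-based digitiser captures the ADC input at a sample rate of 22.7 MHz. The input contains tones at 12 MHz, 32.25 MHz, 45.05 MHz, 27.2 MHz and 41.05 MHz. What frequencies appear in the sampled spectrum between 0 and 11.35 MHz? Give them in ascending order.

fs/2 = 11.35 MHz.
12 MHz > fs/2 = 11.35 MHz, folds to fs − 12 MHz = 10.7 MHz.
32.25 MHz mod fs = 9.55 MHz.
9.55 MHz ≤ fs/2 = 11.35 MHz, appears at 9.55 MHz.
45.05 MHz mod fs = 22.35 MHz.
22.35 MHz > fs/2 = 11.35 MHz, folds to fs − 22.35 MHz = 0.35 MHz.
27.2 MHz mod fs = 4.5 MHz.
4.5 MHz ≤ fs/2 = 11.35 MHz, appears at 4.5 MHz.
41.05 MHz mod fs = 18.35 MHz.
18.35 MHz > fs/2 = 11.35 MHz, folds to fs − 18.35 MHz = 4.35 MHz.
Distinct values: {0.35 MHz, 4.35 MHz, 4.5 MHz, 9.55 MHz, 10.7 MHz}.

0.35 MHz, 4.35 MHz, 4.5 MHz, 9.55 MHz, 10.7 MHz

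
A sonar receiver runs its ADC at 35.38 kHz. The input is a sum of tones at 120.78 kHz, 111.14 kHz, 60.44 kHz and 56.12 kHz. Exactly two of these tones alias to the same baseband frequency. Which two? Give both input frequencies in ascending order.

fs/2 = 17.69 kHz.
120.78 kHz mod fs = 14.64 kHz.
14.64 kHz ≤ fs/2 = 17.69 kHz, appears at 14.64 kHz.
111.14 kHz mod fs = 5 kHz.
5 kHz ≤ fs/2 = 17.69 kHz, appears at 5 kHz.
60.44 kHz mod fs = 25.06 kHz.
25.06 kHz > fs/2 = 17.69 kHz, folds to fs − 25.06 kHz = 10.32 kHz.
56.12 kHz mod fs = 20.74 kHz.
20.74 kHz > fs/2 = 17.69 kHz, folds to fs − 20.74 kHz = 14.64 kHz.
56.12 kHz and 120.78 kHz both map to 14.64 kHz.

56.12 kHz, 120.78 kHz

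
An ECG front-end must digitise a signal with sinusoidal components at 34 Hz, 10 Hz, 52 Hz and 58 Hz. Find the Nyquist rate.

Highest-frequency component: 58 Hz.
Nyquist rate = 2 × 58 Hz = 116 Hz.

116 Hz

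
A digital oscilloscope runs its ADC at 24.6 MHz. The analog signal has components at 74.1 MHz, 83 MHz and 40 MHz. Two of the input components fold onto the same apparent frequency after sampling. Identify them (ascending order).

fs/2 = 12.3 MHz.
74.1 MHz mod fs = 0.3 MHz.
0.3 MHz ≤ fs/2 = 12.3 MHz, appears at 0.3 MHz.
83 MHz mod fs = 9.2 MHz.
9.2 MHz ≤ fs/2 = 12.3 MHz, appears at 9.2 MHz.
40 MHz mod fs = 15.4 MHz.
15.4 MHz > fs/2 = 12.3 MHz, folds to fs − 15.4 MHz = 9.2 MHz.
40 MHz and 83 MHz both map to 9.2 MHz.

40 MHz, 83 MHz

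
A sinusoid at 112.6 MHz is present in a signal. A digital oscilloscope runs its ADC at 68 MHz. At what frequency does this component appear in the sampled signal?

23.4 MHz

112.6 MHz mod fs = 44.6 MHz.
44.6 MHz > fs/2 = 34 MHz, folds to fs − 44.6 MHz = 23.4 MHz.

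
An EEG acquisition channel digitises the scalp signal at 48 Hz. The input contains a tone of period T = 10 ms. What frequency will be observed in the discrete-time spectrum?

T = 10 ms → f = 1/T = 100 Hz.
100 Hz mod fs = 4 Hz.
4 Hz ≤ fs/2 = 24 Hz, appears at 4 Hz.

4 Hz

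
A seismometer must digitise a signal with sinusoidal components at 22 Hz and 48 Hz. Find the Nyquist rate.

Highest-frequency component: 48 Hz.
Nyquist rate = 2 × 48 Hz = 96 Hz.

96 Hz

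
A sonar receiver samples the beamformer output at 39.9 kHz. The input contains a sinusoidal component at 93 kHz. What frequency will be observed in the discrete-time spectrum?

93 kHz mod fs = 13.2 kHz.
13.2 kHz ≤ fs/2 = 19.95 kHz, appears at 13.2 kHz.

13.2 kHz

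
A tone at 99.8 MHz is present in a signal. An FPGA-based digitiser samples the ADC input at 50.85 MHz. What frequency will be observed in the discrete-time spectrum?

1.9 MHz

99.8 MHz mod fs = 48.95 MHz.
48.95 MHz > fs/2 = 25.425 MHz, folds to fs − 48.95 MHz = 1.9 MHz.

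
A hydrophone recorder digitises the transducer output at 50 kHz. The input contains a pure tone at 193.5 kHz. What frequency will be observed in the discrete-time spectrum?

193.5 kHz mod fs = 43.5 kHz.
43.5 kHz > fs/2 = 25 kHz, folds to fs − 43.5 kHz = 6.5 kHz.

6.5 kHz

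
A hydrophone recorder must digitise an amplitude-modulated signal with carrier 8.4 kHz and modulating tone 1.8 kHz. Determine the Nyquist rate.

20.4 kHz

AM sidebands sit at fc ± fm = 6.6 kHz and 10.2 kHz.
Highest-frequency component: 10.2 kHz.
Nyquist rate = 2 × 10.2 kHz = 20.4 kHz.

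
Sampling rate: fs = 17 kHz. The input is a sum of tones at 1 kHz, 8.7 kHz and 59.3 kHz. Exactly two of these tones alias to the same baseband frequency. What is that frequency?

8.3 kHz

fs/2 = 8.5 kHz.
1 kHz ≤ fs/2 = 8.5 kHz, passes unchanged.
8.7 kHz > fs/2 = 8.5 kHz, folds to fs − 8.7 kHz = 8.3 kHz.
59.3 kHz mod fs = 8.3 kHz.
8.3 kHz ≤ fs/2 = 8.5 kHz, appears at 8.3 kHz.
8.7 kHz and 59.3 kHz both map to 8.3 kHz.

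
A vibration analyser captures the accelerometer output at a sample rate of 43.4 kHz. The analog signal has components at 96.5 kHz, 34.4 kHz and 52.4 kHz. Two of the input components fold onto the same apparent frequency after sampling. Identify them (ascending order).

fs/2 = 21.7 kHz.
96.5 kHz mod fs = 9.7 kHz.
9.7 kHz ≤ fs/2 = 21.7 kHz, appears at 9.7 kHz.
34.4 kHz > fs/2 = 21.7 kHz, folds to fs − 34.4 kHz = 9 kHz.
52.4 kHz mod fs = 9 kHz.
9 kHz ≤ fs/2 = 21.7 kHz, appears at 9 kHz.
34.4 kHz and 52.4 kHz both map to 9 kHz.

34.4 kHz, 52.4 kHz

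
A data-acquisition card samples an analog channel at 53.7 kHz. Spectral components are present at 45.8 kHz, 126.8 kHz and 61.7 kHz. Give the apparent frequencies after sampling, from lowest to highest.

fs/2 = 26.85 kHz.
45.8 kHz > fs/2 = 26.85 kHz, folds to fs − 45.8 kHz = 7.9 kHz.
126.8 kHz mod fs = 19.4 kHz.
19.4 kHz ≤ fs/2 = 26.85 kHz, appears at 19.4 kHz.
61.7 kHz mod fs = 8 kHz.
8 kHz ≤ fs/2 = 26.85 kHz, appears at 8 kHz.
Distinct values: {7.9 kHz, 8 kHz, 19.4 kHz}.

7.9 kHz, 8 kHz, 19.4 kHz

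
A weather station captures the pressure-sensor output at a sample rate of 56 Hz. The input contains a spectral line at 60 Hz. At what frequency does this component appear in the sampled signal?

4 Hz

60 Hz mod fs = 4 Hz.
4 Hz ≤ fs/2 = 28 Hz, appears at 4 Hz.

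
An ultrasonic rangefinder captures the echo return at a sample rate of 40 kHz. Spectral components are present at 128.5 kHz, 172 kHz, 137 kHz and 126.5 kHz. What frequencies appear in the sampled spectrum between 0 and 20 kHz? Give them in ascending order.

6.5 kHz, 8.5 kHz, 12 kHz, 17 kHz

fs/2 = 20 kHz.
128.5 kHz mod fs = 8.5 kHz.
8.5 kHz ≤ fs/2 = 20 kHz, appears at 8.5 kHz.
172 kHz mod fs = 12 kHz.
12 kHz ≤ fs/2 = 20 kHz, appears at 12 kHz.
137 kHz mod fs = 17 kHz.
17 kHz ≤ fs/2 = 20 kHz, appears at 17 kHz.
126.5 kHz mod fs = 6.5 kHz.
6.5 kHz ≤ fs/2 = 20 kHz, appears at 6.5 kHz.
Distinct values: {6.5 kHz, 8.5 kHz, 12 kHz, 17 kHz}.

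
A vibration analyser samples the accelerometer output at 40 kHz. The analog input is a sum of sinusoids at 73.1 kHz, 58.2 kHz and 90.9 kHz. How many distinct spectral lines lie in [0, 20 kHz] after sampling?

3

fs/2 = 20 kHz.
73.1 kHz mod fs = 33.1 kHz.
33.1 kHz > fs/2 = 20 kHz, folds to fs − 33.1 kHz = 6.9 kHz.
58.2 kHz mod fs = 18.2 kHz.
18.2 kHz ≤ fs/2 = 20 kHz, appears at 18.2 kHz.
90.9 kHz mod fs = 10.9 kHz.
10.9 kHz ≤ fs/2 = 20 kHz, appears at 10.9 kHz.
Distinct values: {6.9 kHz, 10.9 kHz, 18.2 kHz} → 3.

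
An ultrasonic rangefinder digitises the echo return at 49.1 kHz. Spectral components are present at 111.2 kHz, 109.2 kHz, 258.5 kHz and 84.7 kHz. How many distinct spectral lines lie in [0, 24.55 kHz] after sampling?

fs/2 = 24.55 kHz.
111.2 kHz mod fs = 13 kHz.
13 kHz ≤ fs/2 = 24.55 kHz, appears at 13 kHz.
109.2 kHz mod fs = 11 kHz.
11 kHz ≤ fs/2 = 24.55 kHz, appears at 11 kHz.
258.5 kHz mod fs = 13 kHz.
13 kHz ≤ fs/2 = 24.55 kHz, appears at 13 kHz.
84.7 kHz mod fs = 35.6 kHz.
35.6 kHz > fs/2 = 24.55 kHz, folds to fs − 35.6 kHz = 13.5 kHz.
Distinct values: {11 kHz, 13 kHz, 13.5 kHz} → 3.

3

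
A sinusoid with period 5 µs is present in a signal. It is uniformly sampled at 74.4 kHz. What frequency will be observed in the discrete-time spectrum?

T = 5 µs → f = 1/T = 200 kHz.
200 kHz mod fs = 51.2 kHz.
51.2 kHz > fs/2 = 37.2 kHz, folds to fs − 51.2 kHz = 23.2 kHz.

23.2 kHz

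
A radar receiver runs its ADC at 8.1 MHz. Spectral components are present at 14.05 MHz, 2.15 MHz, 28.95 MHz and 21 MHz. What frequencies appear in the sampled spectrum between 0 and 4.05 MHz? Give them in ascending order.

2.15 MHz, 3.3 MHz, 3.45 MHz

fs/2 = 4.05 MHz.
14.05 MHz mod fs = 5.95 MHz.
5.95 MHz > fs/2 = 4.05 MHz, folds to fs − 5.95 MHz = 2.15 MHz.
2.15 MHz ≤ fs/2 = 4.05 MHz, passes unchanged.
28.95 MHz mod fs = 4.65 MHz.
4.65 MHz > fs/2 = 4.05 MHz, folds to fs − 4.65 MHz = 3.45 MHz.
21 MHz mod fs = 4.8 MHz.
4.8 MHz > fs/2 = 4.05 MHz, folds to fs − 4.8 MHz = 3.3 MHz.
Distinct values: {2.15 MHz, 3.3 MHz, 3.45 MHz}.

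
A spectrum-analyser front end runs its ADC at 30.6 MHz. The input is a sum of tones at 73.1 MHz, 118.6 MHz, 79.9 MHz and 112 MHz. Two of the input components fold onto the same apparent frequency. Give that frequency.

fs/2 = 15.3 MHz.
73.1 MHz mod fs = 11.9 MHz.
11.9 MHz ≤ fs/2 = 15.3 MHz, appears at 11.9 MHz.
118.6 MHz mod fs = 26.8 MHz.
26.8 MHz > fs/2 = 15.3 MHz, folds to fs − 26.8 MHz = 3.8 MHz.
79.9 MHz mod fs = 18.7 MHz.
18.7 MHz > fs/2 = 15.3 MHz, folds to fs − 18.7 MHz = 11.9 MHz.
112 MHz mod fs = 20.2 MHz.
20.2 MHz > fs/2 = 15.3 MHz, folds to fs − 20.2 MHz = 10.4 MHz.
73.1 MHz and 79.9 MHz both map to 11.9 MHz.

11.9 MHz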